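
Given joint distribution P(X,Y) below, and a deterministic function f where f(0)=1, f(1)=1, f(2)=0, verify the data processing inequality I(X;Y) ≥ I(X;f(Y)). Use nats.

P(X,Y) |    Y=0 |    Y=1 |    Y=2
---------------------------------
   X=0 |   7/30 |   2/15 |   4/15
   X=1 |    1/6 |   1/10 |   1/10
I(X;Y) = 0.0113, I(X;f(Y)) = 0.0112, inequality holds: 0.0113 ≥ 0.0112

Data Processing Inequality: For any Markov chain X → Y → Z, we have I(X;Y) ≥ I(X;Z).

Here Z = f(Y) is a deterministic function of Y, forming X → Y → Z.

Original I(X;Y) = 0.0113 nats

After applying f:
P(X,Z) where Z=f(Y):
- P(X,Z=0) = P(X,Y=2)
- P(X,Z=1) = P(X,Y=0) + P(X,Y=1)

I(X;Z) = I(X;f(Y)) = 0.0112 nats

Verification: 0.0113 ≥ 0.0112 ✓

Information cannot be created by processing; the function f can only lose information about X.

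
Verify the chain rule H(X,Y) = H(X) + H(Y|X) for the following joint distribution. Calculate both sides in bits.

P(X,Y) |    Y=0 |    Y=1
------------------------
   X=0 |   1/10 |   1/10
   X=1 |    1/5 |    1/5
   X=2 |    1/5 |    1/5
H(X,Y) = 2.5219, H(X) = 1.5219, H(Y|X) = 1.0000 (all in bits)

Chain rule: H(X,Y) = H(X) + H(Y|X)

Left side — joint entropy directly:
H(X,Y) = -Σ p(x,y) log p(x,y) = 2.5219 bits

Right side — compute H(Y|X) from the conditional distributions:
P(X) = (1/5, 2/5, 2/5), so H(X) = 1.5219 bits
H(Y|X) = Σ_x P(X=x) · H(Y|X=x):
  P(Y|X=0) = (1/2, 1/2), H(Y|X=0) = 1.0000, weight P(X=0) = 1/5
  P(Y|X=1) = (1/2, 1/2), H(Y|X=1) = 1.0000, weight P(X=1) = 2/5
  P(Y|X=2) = (1/2, 1/2), H(Y|X=2) = 1.0000, weight P(X=2) = 2/5
H(Y|X) = 1.0000 bits

H(X) + H(Y|X) = 1.5219 + 1.0000 = 2.5219 bits

Both sides equal 2.5219 bits. ✓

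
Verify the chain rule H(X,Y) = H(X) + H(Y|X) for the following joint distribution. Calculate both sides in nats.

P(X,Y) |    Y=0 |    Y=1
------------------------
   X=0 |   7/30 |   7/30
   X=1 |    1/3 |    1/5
H(X,Y) = 1.3672, H(X) = 0.6909, H(Y|X) = 0.6763 (all in nats)

Chain rule: H(X,Y) = H(X) + H(Y|X)

Left side — joint entropy directly:
H(X,Y) = -Σ p(x,y) log p(x,y) = 1.3672 nats

Right side — compute H(Y|X) from the conditional distributions:
P(X) = (7/15, 8/15), so H(X) = 0.6909 nats
H(Y|X) = Σ_x P(X=x) · H(Y|X=x):
  P(Y|X=0) = (1/2, 1/2), H(Y|X=0) = 0.6931, weight P(X=0) = 7/15
  P(Y|X=1) = (5/8, 3/8), H(Y|X=1) = 0.6616, weight P(X=1) = 8/15
H(Y|X) = 0.6763 nats

H(X) + H(Y|X) = 0.6909 + 0.6763 = 1.3672 nats

Both sides equal 1.3672 nats. ✓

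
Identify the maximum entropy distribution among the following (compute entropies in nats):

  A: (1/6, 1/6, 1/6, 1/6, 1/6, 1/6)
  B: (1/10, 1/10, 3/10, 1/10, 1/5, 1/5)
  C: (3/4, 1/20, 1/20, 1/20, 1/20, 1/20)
A

For a discrete distribution over n outcomes, entropy is maximized by the uniform distribution.

Computing entropies:
H(A) = 1.7918 nats
H(B) = 1.6957 nats
H(C) = 0.9647 nats

The uniform distribution (where all probabilities equal 1/6) achieves the maximum entropy of log_e(6) = 1.7918 nats.

Distribution A has the highest entropy.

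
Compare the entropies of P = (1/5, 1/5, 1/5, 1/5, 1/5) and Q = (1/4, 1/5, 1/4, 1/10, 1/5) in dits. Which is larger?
P

Computing entropies in dits:
H(P) = 0.6990
H(Q) = 0.6806

Distribution P has higher entropy.

Intuition: The distribution closer to uniform (more spread out) has higher entropy.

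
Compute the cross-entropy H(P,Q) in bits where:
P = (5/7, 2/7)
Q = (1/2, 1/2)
1.0000 bits

Cross-entropy: H(P,Q) = -Σ p(x) log q(x)

Alternatively: H(P,Q) = H(P) + D_KL(P||Q)
H(P) = 0.8631 bits
D_KL(P||Q) = 0.1369 bits

H(P,Q) = 0.8631 + 0.1369 = 1.0000 bits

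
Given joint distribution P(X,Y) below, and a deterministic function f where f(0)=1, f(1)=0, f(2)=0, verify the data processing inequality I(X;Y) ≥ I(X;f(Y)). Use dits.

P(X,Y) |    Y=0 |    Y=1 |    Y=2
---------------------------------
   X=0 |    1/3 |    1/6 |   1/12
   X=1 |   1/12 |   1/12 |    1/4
I(X;Y) = 0.0539, I(X;f(Y)) = 0.0314, inequality holds: 0.0539 ≥ 0.0314

Data Processing Inequality: For any Markov chain X → Y → Z, we have I(X;Y) ≥ I(X;Z).

Here Z = f(Y) is a deterministic function of Y, forming X → Y → Z.

Original I(X;Y) = 0.0539 dits

After applying f:
P(X,Z) where Z=f(Y):
- P(X,Z=0) = P(X,Y=1) + P(X,Y=2)
- P(X,Z=1) = P(X,Y=0)

I(X;Z) = I(X;f(Y)) = 0.0314 dits

Verification: 0.0539 ≥ 0.0314 ✓

Information cannot be created by processing; the function f can only lose information about X.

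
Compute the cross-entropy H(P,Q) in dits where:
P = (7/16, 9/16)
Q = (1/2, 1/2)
0.3010 dits

Cross-entropy: H(P,Q) = -Σ p(x) log q(x)

Alternatively: H(P,Q) = H(P) + D_KL(P||Q)
H(P) = 0.2976 dits
D_KL(P||Q) = 0.0034 dits

H(P,Q) = 0.2976 + 0.0034 = 0.3010 dits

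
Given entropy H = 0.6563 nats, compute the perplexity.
1.9276

Perplexity is e^H (or exp(H) for natural log).

H = 0.6563 nats
Perplexity = e^0.6563 = 1.9276

Interpretation: The model's uncertainty is equivalent to choosing uniformly among 1.9 options.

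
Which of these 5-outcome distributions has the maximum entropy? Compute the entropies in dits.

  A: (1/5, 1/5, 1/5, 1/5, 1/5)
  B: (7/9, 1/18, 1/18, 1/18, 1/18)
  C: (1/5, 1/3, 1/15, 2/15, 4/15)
A

For a discrete distribution over n outcomes, entropy is maximized by the uniform distribution.

Computing entropies:
H(A) = 0.6990 dits
H(B) = 0.3638 dits
H(C) = 0.6470 dits

The uniform distribution (where all probabilities equal 1/5) achieves the maximum entropy of log_10(5) = 0.6990 dits.

Distribution A has the highest entropy.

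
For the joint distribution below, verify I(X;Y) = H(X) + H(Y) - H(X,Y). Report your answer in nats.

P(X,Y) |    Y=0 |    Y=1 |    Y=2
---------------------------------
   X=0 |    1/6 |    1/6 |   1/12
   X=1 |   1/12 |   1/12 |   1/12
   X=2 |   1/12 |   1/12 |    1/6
I(X;Y) = 0.0378 nats

Mutual information has multiple equivalent forms:
- I(X;Y) = H(X) - H(X|Y)
- I(X;Y) = H(Y) - H(Y|X)
- I(X;Y) = H(X) + H(Y) - H(X,Y)

Computing all quantities:
H(X) = 1.0776, H(Y) = 1.0986, H(X,Y) = 2.1383
H(X|Y) = 1.0397, H(Y|X) = 1.0608

Verification:
H(X) - H(X|Y) = 1.0776 - 1.0397 = 0.0378
H(Y) - H(Y|X) = 1.0986 - 1.0608 = 0.0378
H(X) + H(Y) - H(X,Y) = 1.0776 + 1.0986 - 2.1383 = 0.0378

All forms give I(X;Y) = 0.0378 nats. ✓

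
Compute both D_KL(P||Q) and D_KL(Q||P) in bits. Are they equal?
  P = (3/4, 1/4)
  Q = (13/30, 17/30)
D_KL(P||Q) = 0.2984, D_KL(Q||P) = 0.3260

KL divergence is not symmetric: D_KL(P||Q) ≠ D_KL(Q||P) in general.

D_KL(P||Q) = 0.2984 bits
D_KL(Q||P) = 0.3260 bits

No, they are not equal!

This asymmetry is why KL divergence is not a true distance metric.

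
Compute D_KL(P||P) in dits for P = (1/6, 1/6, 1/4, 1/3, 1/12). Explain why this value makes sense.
0.0000 dits

KL divergence satisfies the Gibbs inequality: D_KL(P||Q) ≥ 0 for all distributions P, Q.

D_KL(P||Q) = Σ p(x) log(p(x)/q(x))
Each term is p(x) × log_10(p(x)/p(x)) = p(x) × log_10(1) = 0, so the sum is 0.
D_KL(P||Q) = 0.0000 dits

When P = Q, the KL divergence is exactly 0, as there is no 'divergence' between identical distributions.

This non-negativity is a fundamental property: relative entropy cannot be negative because it measures how different Q is from P.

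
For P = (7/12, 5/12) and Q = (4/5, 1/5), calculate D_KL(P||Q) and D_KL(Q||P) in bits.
D_KL(P||Q) = 0.1754, D_KL(Q||P) = 0.1528

KL divergence is not symmetric: D_KL(P||Q) ≠ D_KL(Q||P) in general.

D_KL(P||Q) = 0.1754 bits
D_KL(Q||P) = 0.1528 bits

No, they are not equal!

This asymmetry is why KL divergence is not a true distance metric.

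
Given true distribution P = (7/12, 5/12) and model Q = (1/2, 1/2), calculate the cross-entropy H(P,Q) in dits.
0.3010 dits

Cross-entropy: H(P,Q) = -Σ p(x) log q(x)

Alternatively: H(P,Q) = H(P) + D_KL(P||Q)
H(P) = 0.2950 dits
D_KL(P||Q) = 0.0061 dits

H(P,Q) = 0.2950 + 0.0061 = 0.3010 dits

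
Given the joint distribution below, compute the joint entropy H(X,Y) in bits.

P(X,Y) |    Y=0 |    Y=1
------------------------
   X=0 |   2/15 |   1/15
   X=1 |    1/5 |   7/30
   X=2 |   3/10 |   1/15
2.3839 bits

Joint entropy is H(X,Y) = -Σ_{x,y} p(x,y) log p(x,y).

Summing over all non-zero entries:
H(X,Y) = -[2/15·log_2(2/15) + 1/15·log_2(1/15) + 1/5·log_2(1/5) + 7/30·log_2(7/30) + 3/10·log_2(3/10) + 1/15·log_2(1/15)]
H(X,Y) = 2.3839 bits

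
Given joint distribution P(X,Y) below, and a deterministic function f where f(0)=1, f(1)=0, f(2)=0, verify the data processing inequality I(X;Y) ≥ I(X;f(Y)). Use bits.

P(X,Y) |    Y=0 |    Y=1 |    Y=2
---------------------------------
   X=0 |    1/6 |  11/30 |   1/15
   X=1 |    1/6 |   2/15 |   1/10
I(X;Y) = 0.0575, I(X;f(Y)) = 0.0149, inequality holds: 0.0575 ≥ 0.0149

Data Processing Inequality: For any Markov chain X → Y → Z, we have I(X;Y) ≥ I(X;Z).

Here Z = f(Y) is a deterministic function of Y, forming X → Y → Z.

Original I(X;Y) = 0.0575 bits

After applying f:
P(X,Z) where Z=f(Y):
- P(X,Z=0) = P(X,Y=1) + P(X,Y=2)
- P(X,Z=1) = P(X,Y=0)

I(X;Z) = I(X;f(Y)) = 0.0149 bits

Verification: 0.0575 ≥ 0.0149 ✓

Information cannot be created by processing; the function f can only lose information about X.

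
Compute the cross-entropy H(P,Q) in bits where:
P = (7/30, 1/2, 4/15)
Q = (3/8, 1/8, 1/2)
2.0968 bits

Cross-entropy: H(P,Q) = -Σ p(x) log q(x)

Alternatively: H(P,Q) = H(P) + D_KL(P||Q)
H(P) = 1.4984 bits
D_KL(P||Q) = 0.5984 bits

H(P,Q) = 1.4984 + 0.5984 = 2.0968 bits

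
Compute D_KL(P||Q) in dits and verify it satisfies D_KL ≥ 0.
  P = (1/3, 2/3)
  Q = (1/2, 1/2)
0.0246 dits

KL divergence satisfies the Gibbs inequality: D_KL(P||Q) ≥ 0 for all distributions P, Q.

D_KL(P||Q) = Σ p(x) log(p(x)/q(x))
Term by term:
  x=0: 1/3 × log_10[(1/3)/(1/2)] = -0.0587
  x=1: 2/3 × log_10[(2/3)/(1/2)] = 0.0833
D_KL(P||Q) = 0.0246 dits

D_KL(P||Q) = 0.0246 ≥ 0 ✓

This non-negativity is a fundamental property: relative entropy cannot be negative because it measures how different Q is from P.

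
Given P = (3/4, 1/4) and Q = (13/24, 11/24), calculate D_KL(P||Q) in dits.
0.0402 dits

KL divergence: D_KL(P||Q) = Σ p(x) log(p(x)/q(x))

Computing term by term:
  x=0: 3/4 × log_10[(3/4)/(13/24)] = 3/4 × 0.1413 = 0.1060
  x=1: 1/4 × log_10[(1/4)/(11/24)] = 1/4 × -0.2632 = -0.0658

D_KL(P||Q) = 0.0402 dits

Note: KL divergence is always non-negative and equals 0 iff P = Q.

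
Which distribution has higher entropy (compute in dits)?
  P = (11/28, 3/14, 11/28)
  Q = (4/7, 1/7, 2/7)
P

Computing entropies in dits:
H(P) = 0.4622
H(Q) = 0.4151

Distribution P has higher entropy.

Intuition: The distribution closer to uniform (more spread out) has higher entropy.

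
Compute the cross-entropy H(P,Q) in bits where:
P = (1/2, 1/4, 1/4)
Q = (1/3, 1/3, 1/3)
1.5850 bits

Cross-entropy: H(P,Q) = -Σ p(x) log q(x)

Alternatively: H(P,Q) = H(P) + D_KL(P||Q)
H(P) = 1.5000 bits
D_KL(P||Q) = 0.0850 bits

H(P,Q) = 1.5000 + 0.0850 = 1.5850 bits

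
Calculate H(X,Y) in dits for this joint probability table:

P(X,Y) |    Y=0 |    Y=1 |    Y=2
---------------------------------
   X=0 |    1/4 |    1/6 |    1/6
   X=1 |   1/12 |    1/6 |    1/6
0.7592 dits

Joint entropy is H(X,Y) = -Σ_{x,y} p(x,y) log p(x,y).

Summing over all non-zero entries:
H(X,Y) = -[1/4·log_10(1/4) + 1/6·log_10(1/6) + 1/6·log_10(1/6) + 1/12·log_10(1/12) + 1/6·log_10(1/6) + 1/6·log_10(1/6)]
H(X,Y) = 0.7592 dits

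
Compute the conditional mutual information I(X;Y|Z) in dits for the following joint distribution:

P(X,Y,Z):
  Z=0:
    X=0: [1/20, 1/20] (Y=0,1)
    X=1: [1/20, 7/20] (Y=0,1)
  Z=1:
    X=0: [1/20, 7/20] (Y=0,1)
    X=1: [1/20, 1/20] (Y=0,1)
0.0262 dits

Conditional mutual information: I(X;Y|Z) = H(X|Z) + H(Y|Z) - H(X,Y|Z)

H(Z) = 0.3010
H(X,Z) = 0.5184 → H(X|Z) = 0.2173
H(Y,Z) = 0.5184 → H(Y|Z) = 0.2173
H(X,Y,Z) = 0.7095 → H(X,Y|Z) = 0.4084

I(X;Y|Z) = 0.2173 + 0.2173 - 0.4084 = 0.0262 dits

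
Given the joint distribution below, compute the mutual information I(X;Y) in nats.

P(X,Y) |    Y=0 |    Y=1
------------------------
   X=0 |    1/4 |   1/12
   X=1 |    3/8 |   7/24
0.0172 nats

Mutual information: I(X;Y) = H(X) + H(Y) - H(X,Y)

Marginals:
P(X) = (1/3, 2/3), H(X) = 0.6365 nats
P(Y) = (5/8, 3/8), H(Y) = 0.6616 nats

Joint entropy: H(X,Y) = 1.2808 nats

I(X;Y) = 0.6365 + 0.6616 - 1.2808 = 0.0172 nats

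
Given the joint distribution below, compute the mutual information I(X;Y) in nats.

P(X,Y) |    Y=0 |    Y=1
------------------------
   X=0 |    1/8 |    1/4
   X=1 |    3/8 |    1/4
0.0338 nats

Mutual information: I(X;Y) = H(X) + H(Y) - H(X,Y)

Marginals:
P(X) = (3/8, 5/8), H(X) = 0.6616 nats
P(Y) = (1/2, 1/2), H(Y) = 0.6931 nats

Joint entropy: H(X,Y) = 1.3209 nats

I(X;Y) = 0.6616 + 0.6931 - 1.3209 = 0.0338 nats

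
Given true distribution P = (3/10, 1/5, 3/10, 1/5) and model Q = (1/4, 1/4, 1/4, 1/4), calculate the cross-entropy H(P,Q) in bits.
2.0000 bits

Cross-entropy: H(P,Q) = -Σ p(x) log q(x)

Alternatively: H(P,Q) = H(P) + D_KL(P||Q)
H(P) = 1.9710 bits
D_KL(P||Q) = 0.0290 bits

H(P,Q) = 1.9710 + 0.0290 = 2.0000 bits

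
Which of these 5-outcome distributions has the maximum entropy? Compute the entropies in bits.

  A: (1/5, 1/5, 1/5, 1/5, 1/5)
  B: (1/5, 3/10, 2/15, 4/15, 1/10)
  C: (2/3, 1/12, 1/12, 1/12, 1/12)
A

For a discrete distribution over n outcomes, entropy is maximized by the uniform distribution.

Computing entropies:
H(A) = 2.3219 bits
H(B) = 2.2138 bits
H(C) = 1.5850 bits

The uniform distribution (where all probabilities equal 1/5) achieves the maximum entropy of log_2(5) = 2.3219 bits.

Distribution A has the highest entropy.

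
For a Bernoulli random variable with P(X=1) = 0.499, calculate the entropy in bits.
1.0000 bits

The binary entropy function is:
H(p) = -p log(p) - (1-p) log(1-p)

H(0.499) = -0.499 × log_2(0.499) - 0.501 × log_2(0.501)
H(0.499) = 1.0000 bits

Note: Binary entropy is maximized at p=0.5 (H=1 bit) and minimized at p=0 or p=1 (H=0).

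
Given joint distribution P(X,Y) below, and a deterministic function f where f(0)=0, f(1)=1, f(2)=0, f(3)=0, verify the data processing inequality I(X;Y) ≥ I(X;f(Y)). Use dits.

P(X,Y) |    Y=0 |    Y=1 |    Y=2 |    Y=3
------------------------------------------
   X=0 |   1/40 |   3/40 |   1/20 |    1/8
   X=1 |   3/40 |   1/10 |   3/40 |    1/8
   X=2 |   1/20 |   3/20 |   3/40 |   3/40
I(X;Y) = 0.0128, I(X;f(Y)) = 0.0056, inequality holds: 0.0128 ≥ 0.0056

Data Processing Inequality: For any Markov chain X → Y → Z, we have I(X;Y) ≥ I(X;Z).

Here Z = f(Y) is a deterministic function of Y, forming X → Y → Z.

Original I(X;Y) = 0.0128 dits

After applying f:
P(X,Z) where Z=f(Y):
- P(X,Z=0) = P(X,Y=0) + P(X,Y=2) + P(X,Y=3)
- P(X,Z=1) = P(X,Y=1)

I(X;Z) = I(X;f(Y)) = 0.0056 dits

Verification: 0.0128 ≥ 0.0056 ✓

Information cannot be created by processing; the function f can only lose information about X.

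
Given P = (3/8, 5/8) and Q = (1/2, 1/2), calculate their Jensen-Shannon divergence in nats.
0.0080 nats

Jensen-Shannon divergence is:
JSD(P||Q) = 0.5 × D_KL(P||M) + 0.5 × D_KL(Q||M)
where M = 0.5 × (P + Q) is the mixture distribution.

M = 0.5 × (3/8, 5/8) + 0.5 × (1/2, 1/2) = (7/16, 9/16)

D_KL(P||M) = 0.0080 nats
D_KL(Q||M) = 0.0079 nats

JSD(P||Q) = 0.5 × 0.0080 + 0.5 × 0.0079 = 0.0080 nats

Unlike KL divergence, JSD is symmetric and bounded: 0 ≤ JSD ≤ log(2).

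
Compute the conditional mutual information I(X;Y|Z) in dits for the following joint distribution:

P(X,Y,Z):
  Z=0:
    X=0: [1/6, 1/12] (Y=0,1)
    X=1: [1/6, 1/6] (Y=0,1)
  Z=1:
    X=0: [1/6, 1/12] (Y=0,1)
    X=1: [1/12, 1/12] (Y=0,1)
0.0061 dits

Conditional mutual information: I(X;Y|Z) = H(X|Z) + H(Y|Z) - H(X,Y|Z)

H(Z) = 0.2950
H(X,Z) = 0.5898 → H(X|Z) = 0.2948
H(Y,Z) = 0.5898 → H(Y|Z) = 0.2948
H(X,Y,Z) = 0.8785 → H(X,Y|Z) = 0.5835

I(X;Y|Z) = 0.2948 + 0.2948 - 0.5835 = 0.0061 dits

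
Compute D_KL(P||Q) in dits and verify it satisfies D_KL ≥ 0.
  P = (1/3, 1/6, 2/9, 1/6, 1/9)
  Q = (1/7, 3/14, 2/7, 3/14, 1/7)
0.0499 dits

KL divergence satisfies the Gibbs inequality: D_KL(P||Q) ≥ 0 for all distributions P, Q.

D_KL(P||Q) = Σ p(x) log(p(x)/q(x))
Term by term:
  x=0: 1/3 × log_10[(1/3)/(1/7)] = 0.1227
  x=1: 1/6 × log_10[(1/6)/(3/14)] = -0.0182
  x=2: 2/9 × log_10[(2/9)/(2/7)] = -0.0243
  x=3: 1/6 × log_10[(1/6)/(3/14)] = -0.0182
  x=4: 1/9 × log_10[(1/9)/(1/7)] = -0.0121
D_KL(P||Q) = 0.0499 dits

D_KL(P||Q) = 0.0499 ≥ 0 ✓

This non-negativity is a fundamental property: relative entropy cannot be negative because it measures how different Q is from P.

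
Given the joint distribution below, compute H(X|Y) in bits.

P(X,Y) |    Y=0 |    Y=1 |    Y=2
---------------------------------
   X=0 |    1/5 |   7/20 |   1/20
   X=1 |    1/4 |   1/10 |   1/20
0.8899 bits

Using the chain rule: H(X|Y) = H(X,Y) - H(Y)

First, compute H(X,Y) = 2.2589 bits

Marginal P(Y) = (9/20, 9/20, 1/10)
H(Y) = 1.3690 bits

H(X|Y) = H(X,Y) - H(Y) = 2.2589 - 1.3690 = 0.8899 bits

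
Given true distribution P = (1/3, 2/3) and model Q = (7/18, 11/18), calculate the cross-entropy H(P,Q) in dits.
0.2793 dits

Cross-entropy: H(P,Q) = -Σ p(x) log q(x)

Alternatively: H(P,Q) = H(P) + D_KL(P||Q)
H(P) = 0.2764 dits
D_KL(P||Q) = 0.0029 dits

H(P,Q) = 0.2764 + 0.0029 = 0.2793 dits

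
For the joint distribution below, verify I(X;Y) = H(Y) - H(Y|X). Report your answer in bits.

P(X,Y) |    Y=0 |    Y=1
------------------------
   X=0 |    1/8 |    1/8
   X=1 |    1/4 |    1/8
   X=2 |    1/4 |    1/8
I(X;Y) = 0.0157 bits

Mutual information has multiple equivalent forms:
- I(X;Y) = H(X) - H(X|Y)
- I(X;Y) = H(Y) - H(Y|X)
- I(X;Y) = H(X) + H(Y) - H(X,Y)

Computing all quantities:
H(X) = 1.5613, H(Y) = 0.9544, H(X,Y) = 2.5000
H(X|Y) = 1.5456, H(Y|X) = 0.9387

Verification:
H(X) - H(X|Y) = 1.5613 - 1.5456 = 0.0157
H(Y) - H(Y|X) = 0.9544 - 0.9387 = 0.0157
H(X) + H(Y) - H(X,Y) = 1.5613 + 0.9544 - 2.5000 = 0.0157

All forms give I(X;Y) = 0.0157 bits. ✓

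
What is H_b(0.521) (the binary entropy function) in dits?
0.3006 dits

The binary entropy function is:
H(p) = -p log(p) - (1-p) log(1-p)

H(0.521) = -0.521 × log_10(0.521) - 0.479 × log_10(0.479)
H(0.521) = 0.3006 dits

Note: Binary entropy is maximized at p=0.5 (H=1 bit) and minimized at p=0 or p=1 (H=0).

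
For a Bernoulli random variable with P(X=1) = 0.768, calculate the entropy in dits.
0.2352 dits

The binary entropy function is:
H(p) = -p log(p) - (1-p) log(1-p)

H(0.768) = -0.768 × log_10(0.768) - 0.232 × log_10(0.232)
H(0.768) = 0.2352 dits

Note: Binary entropy is maximized at p=0.5 (H=1 bit) and minimized at p=0 or p=1 (H=0).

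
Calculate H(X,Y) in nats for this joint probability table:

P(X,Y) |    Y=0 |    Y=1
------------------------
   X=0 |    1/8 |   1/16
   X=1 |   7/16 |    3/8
1.1627 nats

Joint entropy is H(X,Y) = -Σ_{x,y} p(x,y) log p(x,y).

Summing over all non-zero entries:
H(X,Y) = -[1/8·log_e(1/8) + 1/16·log_e(1/16) + 7/16·log_e(7/16) + 3/8·log_e(3/8)]
H(X,Y) = 1.1627 nats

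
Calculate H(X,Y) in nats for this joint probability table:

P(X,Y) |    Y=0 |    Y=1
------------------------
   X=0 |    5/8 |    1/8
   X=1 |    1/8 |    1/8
1.0735 nats

Joint entropy is H(X,Y) = -Σ_{x,y} p(x,y) log p(x,y).

Summing over all non-zero entries:
H(X,Y) = -[5/8·log_e(5/8) + 1/8·log_e(1/8) + 1/8·log_e(1/8) + 1/8·log_e(1/8)]
H(X,Y) = 1.0735 nats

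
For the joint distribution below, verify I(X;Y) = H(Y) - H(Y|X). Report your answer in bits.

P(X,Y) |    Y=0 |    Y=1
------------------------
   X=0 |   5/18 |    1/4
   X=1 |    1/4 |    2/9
I(X;Y) = 0.0000 bits

Mutual information has multiple equivalent forms:
- I(X;Y) = H(X) - H(X|Y)
- I(X;Y) = H(Y) - H(Y|X)
- I(X;Y) = H(X) + H(Y) - H(X,Y)

Computing all quantities:
H(X) = 0.9978, H(Y) = 0.9978, H(X,Y) = 1.9955
H(X|Y) = 0.9978, H(Y|X) = 0.9978

Verification:
H(X) - H(X|Y) = 0.9978 - 0.9978 = 0.0000
H(Y) - H(Y|X) = 0.9978 - 0.9978 = 0.0000
H(X) + H(Y) - H(X,Y) = 0.9978 + 0.9978 - 1.9955 = 0.0000

All forms give I(X;Y) = 0.0000 bits. ✓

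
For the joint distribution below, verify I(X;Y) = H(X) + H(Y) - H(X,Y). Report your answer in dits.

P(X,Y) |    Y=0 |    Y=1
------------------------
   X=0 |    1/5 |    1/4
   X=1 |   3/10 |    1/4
I(X;Y) = 0.0022 dits

Mutual information has multiple equivalent forms:
- I(X;Y) = H(X) - H(X|Y)
- I(X;Y) = H(Y) - H(Y|X)
- I(X;Y) = H(X) + H(Y) - H(X,Y)

Computing all quantities:
H(X) = 0.2989, H(Y) = 0.3010, H(X,Y) = 0.5977
H(X|Y) = 0.2967, H(Y|X) = 0.2988

Verification:
H(X) - H(X|Y) = 0.2989 - 0.2967 = 0.0022
H(Y) - H(Y|X) = 0.3010 - 0.2988 = 0.0022
H(X) + H(Y) - H(X,Y) = 0.2989 + 0.3010 - 0.5977 = 0.0022

All forms give I(X;Y) = 0.0022 dits. ✓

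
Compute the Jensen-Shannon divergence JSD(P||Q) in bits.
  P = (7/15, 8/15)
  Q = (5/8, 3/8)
0.0183 bits

Jensen-Shannon divergence is:
JSD(P||Q) = 0.5 × D_KL(P||M) + 0.5 × D_KL(Q||M)
where M = 0.5 × (P + Q) is the mixture distribution.

M = 0.5 × (7/15, 8/15) + 0.5 × (5/8, 3/8) = (0.545833, 0.454167)

D_KL(P||M) = 0.0181 bits
D_KL(Q||M) = 0.0185 bits

JSD(P||Q) = 0.5 × 0.0181 + 0.5 × 0.0185 = 0.0183 bits

Unlike KL divergence, JSD is symmetric and bounded: 0 ≤ JSD ≤ log(2).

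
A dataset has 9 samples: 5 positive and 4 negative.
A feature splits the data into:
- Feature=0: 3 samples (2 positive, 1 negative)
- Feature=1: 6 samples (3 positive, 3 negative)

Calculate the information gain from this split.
0.0183 bits

Information Gain = H(Y) - H(Y|Feature)

Before split:
P(positive) = 5/9 = 0.5556
H(Y) = 0.9911 bits

After split:
Feature=0: H = 0.9183 bits (weight = 3/9)
Feature=1: H = 1.0000 bits (weight = 6/9)
H(Y|Feature) = (3/9)×0.9183 + (6/9)×1.0000 = 0.9728 bits

Information Gain = 0.9911 - 0.9728 = 0.0183 bits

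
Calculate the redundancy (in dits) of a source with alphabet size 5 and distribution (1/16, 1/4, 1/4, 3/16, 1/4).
0.0359 dits

Redundancy measures how far a source is from maximum entropy:
R = H_max - H(X)

Maximum entropy for 5 symbols: H_max = log_10(5) = 0.6990 dits
Actual entropy: H(X) = 0.6631 dits
Redundancy: R = 0.6990 - 0.6631 = 0.0359 dits

This redundancy represents potential for compression: the source could be compressed by 0.0359 dits per symbol.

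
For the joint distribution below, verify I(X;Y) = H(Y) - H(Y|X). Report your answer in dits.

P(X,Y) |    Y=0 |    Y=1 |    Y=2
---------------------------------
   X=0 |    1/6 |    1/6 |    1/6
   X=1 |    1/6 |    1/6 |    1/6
I(X;Y) = 0.0000 dits

Mutual information has multiple equivalent forms:
- I(X;Y) = H(X) - H(X|Y)
- I(X;Y) = H(Y) - H(Y|X)
- I(X;Y) = H(X) + H(Y) - H(X,Y)

Computing all quantities:
H(X) = 0.3010, H(Y) = 0.4771, H(X,Y) = 0.7782
H(X|Y) = 0.3010, H(Y|X) = 0.4771

Verification:
H(X) - H(X|Y) = 0.3010 - 0.3010 = 0.0000
H(Y) - H(Y|X) = 0.4771 - 0.4771 = 0.0000
H(X) + H(Y) - H(X,Y) = 0.3010 + 0.4771 - 0.7782 = 0.0000

All forms give I(X;Y) = 0.0000 dits. ✓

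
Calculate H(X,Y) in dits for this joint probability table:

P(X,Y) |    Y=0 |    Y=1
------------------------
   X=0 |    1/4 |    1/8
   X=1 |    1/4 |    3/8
0.5737 dits

Joint entropy is H(X,Y) = -Σ_{x,y} p(x,y) log p(x,y).

Summing over all non-zero entries:
H(X,Y) = -[1/4·log_10(1/4) + 1/8·log_10(1/8) + 1/4·log_10(1/4) + 3/8·log_10(3/8)]
H(X,Y) = 0.5737 dits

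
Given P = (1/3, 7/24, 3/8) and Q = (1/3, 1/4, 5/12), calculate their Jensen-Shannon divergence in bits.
0.0019 bits

Jensen-Shannon divergence is:
JSD(P||Q) = 0.5 × D_KL(P||M) + 0.5 × D_KL(Q||M)
where M = 0.5 × (P + Q) is the mixture distribution.

M = 0.5 × (1/3, 7/24, 3/8) + 0.5 × (1/3, 1/4, 5/12) = (1/3, 0.270833, 0.395833)

D_KL(P||M) = 0.0019 bits
D_KL(Q||M) = 0.0020 bits

JSD(P||Q) = 0.5 × 0.0019 + 0.5 × 0.0020 = 0.0019 bits

Unlike KL divergence, JSD is symmetric and bounded: 0 ≤ JSD ≤ log(2).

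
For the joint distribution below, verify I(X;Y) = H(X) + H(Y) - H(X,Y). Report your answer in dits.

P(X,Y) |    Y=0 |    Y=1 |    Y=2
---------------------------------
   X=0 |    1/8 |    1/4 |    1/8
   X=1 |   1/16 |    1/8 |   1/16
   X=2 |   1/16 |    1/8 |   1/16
I(X;Y) = 0.0000 dits

Mutual information has multiple equivalent forms:
- I(X;Y) = H(X) - H(X|Y)
- I(X;Y) = H(Y) - H(Y|X)
- I(X;Y) = H(X) + H(Y) - H(X,Y)

Computing all quantities:
H(X) = 0.4515, H(Y) = 0.4515, H(X,Y) = 0.9031
H(X|Y) = 0.4515, H(Y|X) = 0.4515

Verification:
H(X) - H(X|Y) = 0.4515 - 0.4515 = 0.0000
H(Y) - H(Y|X) = 0.4515 - 0.4515 = 0.0000
H(X) + H(Y) - H(X,Y) = 0.4515 + 0.4515 - 0.9031 = 0.0000

All forms give I(X;Y) = 0.0000 dits. ✓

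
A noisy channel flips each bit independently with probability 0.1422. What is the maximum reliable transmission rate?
0.4100 bits

For a binary symmetric channel (BSC) with error probability p:
Capacity C = 1 - H(p) bits per symbol

where H(p) = -p log₂(p) - (1-p) log₂(1-p) is the binary entropy function.

H(0.1422) = 0.5900 bits
C = 1 - 0.5900 = 0.4100 bits per symbol

This means we can reliably transmit up to 0.4100 bits of information per channel use.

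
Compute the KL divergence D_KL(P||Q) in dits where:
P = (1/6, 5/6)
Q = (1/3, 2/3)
0.0306 dits

KL divergence: D_KL(P||Q) = Σ p(x) log(p(x)/q(x))

Computing term by term:
  x=0: 1/6 × log_10[(1/6)/(1/3)] = 1/6 × -0.3010 = -0.0502
  x=1: 5/6 × log_10[(5/6)/(2/3)] = 5/6 × 0.0969 = 0.0808

D_KL(P||Q) = 0.0306 dits

Note: KL divergence is always non-negative and equals 0 iff P = Q.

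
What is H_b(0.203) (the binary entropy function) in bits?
0.7279 bits

The binary entropy function is:
H(p) = -p log(p) - (1-p) log(1-p)

H(0.203) = -0.203 × log_2(0.203) - 0.797 × log_2(0.797)
H(0.203) = 0.7279 bits

Note: Binary entropy is maximized at p=0.5 (H=1 bit) and minimized at p=0 or p=1 (H=0).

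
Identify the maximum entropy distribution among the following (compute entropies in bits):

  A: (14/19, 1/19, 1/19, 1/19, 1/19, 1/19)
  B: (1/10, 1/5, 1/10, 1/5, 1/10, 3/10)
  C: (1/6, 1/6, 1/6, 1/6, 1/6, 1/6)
C

For a discrete distribution over n outcomes, entropy is maximized by the uniform distribution.

Computing entropies:
H(A) = 1.4425 bits
H(B) = 2.4464 bits
H(C) = 2.5850 bits

The uniform distribution (where all probabilities equal 1/6) achieves the maximum entropy of log_2(6) = 2.5850 bits.

Distribution C has the highest entropy.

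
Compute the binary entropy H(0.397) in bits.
0.9692 bits

The binary entropy function is:
H(p) = -p log(p) - (1-p) log(1-p)

H(0.397) = -0.397 × log_2(0.397) - 0.603 × log_2(0.603)
H(0.397) = 0.9692 bits

Note: Binary entropy is maximized at p=0.5 (H=1 bit) and minimized at p=0 or p=1 (H=0).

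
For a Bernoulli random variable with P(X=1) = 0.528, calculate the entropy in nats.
0.6916 nats

The binary entropy function is:
H(p) = -p log(p) - (1-p) log(1-p)

H(0.528) = -0.528 × log_e(0.528) - 0.472 × log_e(0.472)
H(0.528) = 0.6916 nats

Note: Binary entropy is maximized at p=0.5 (H=1 bit) and minimized at p=0 or p=1 (H=0).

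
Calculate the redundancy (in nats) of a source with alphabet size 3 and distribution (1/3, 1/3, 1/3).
0.0000 nats

Redundancy measures how far a source is from maximum entropy:
R = H_max - H(X)

Maximum entropy for 3 symbols: H_max = log_e(3) = 1.0986 nats
Actual entropy: H(X) = 1.0986 nats
Redundancy: R = 1.0986 - 1.0986 = 0.0000 nats

This redundancy represents potential for compression: the source could be compressed by 0.0000 nats per symbol.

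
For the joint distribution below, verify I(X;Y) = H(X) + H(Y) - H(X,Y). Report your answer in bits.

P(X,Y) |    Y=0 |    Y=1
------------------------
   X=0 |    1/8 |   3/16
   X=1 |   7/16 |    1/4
I(X;Y) = 0.0351 bits

Mutual information has multiple equivalent forms:
- I(X;Y) = H(X) - H(X|Y)
- I(X;Y) = H(Y) - H(Y|X)
- I(X;Y) = H(X) + H(Y) - H(X,Y)

Computing all quantities:
H(X) = 0.8960, H(Y) = 0.9887, H(X,Y) = 1.8496
H(X|Y) = 0.8609, H(Y|X) = 0.9536

Verification:
H(X) - H(X|Y) = 0.8960 - 0.8609 = 0.0351
H(Y) - H(Y|X) = 0.9887 - 0.9536 = 0.0351
H(X) + H(Y) - H(X,Y) = 0.8960 + 0.9887 - 1.8496 = 0.0351

All forms give I(X;Y) = 0.0351 bits. ✓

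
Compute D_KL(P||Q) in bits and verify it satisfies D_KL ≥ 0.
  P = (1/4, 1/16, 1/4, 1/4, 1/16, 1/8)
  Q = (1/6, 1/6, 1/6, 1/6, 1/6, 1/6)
0.2100 bits

KL divergence satisfies the Gibbs inequality: D_KL(P||Q) ≥ 0 for all distributions P, Q.

D_KL(P||Q) = Σ p(x) log(p(x)/q(x))
Term by term:
  x=0: 1/4 × log_2[(1/4)/(1/6)] = 0.1462
  x=1: 1/16 × log_2[(1/16)/(1/6)] = -0.0884
  x=2: 1/4 × log_2[(1/4)/(1/6)] = 0.1462
  x=3: 1/4 × log_2[(1/4)/(1/6)] = 0.1462
  x=4: 1/16 × log_2[(1/16)/(1/6)] = -0.0884
  x=5: 1/8 × log_2[(1/8)/(1/6)] = -0.0519
D_KL(P||Q) = 0.2100 bits

D_KL(P||Q) = 0.2100 ≥ 0 ✓

This non-negativity is a fundamental property: relative entropy cannot be negative because it measures how different Q is from P.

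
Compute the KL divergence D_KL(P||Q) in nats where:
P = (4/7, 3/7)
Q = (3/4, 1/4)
0.0756 nats

KL divergence: D_KL(P||Q) = Σ p(x) log(p(x)/q(x))

Computing term by term:
  x=0: 4/7 × log_e[(4/7)/(3/4)] = 4/7 × -0.2719 = -0.1554
  x=1: 3/7 × log_e[(3/7)/(1/4)] = 3/7 × 0.5390 = 0.2310

D_KL(P||Q) = 0.0756 nats

Note: KL divergence is always non-negative and equals 0 iff P = Q.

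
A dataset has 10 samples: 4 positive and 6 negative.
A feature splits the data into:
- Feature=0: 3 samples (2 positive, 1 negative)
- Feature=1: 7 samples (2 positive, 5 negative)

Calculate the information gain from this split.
0.0913 bits

Information Gain = H(Y) - H(Y|Feature)

Before split:
P(positive) = 4/10 = 0.4000
H(Y) = 0.9710 bits

After split:
Feature=0: H = 0.9183 bits (weight = 3/10)
Feature=1: H = 0.8631 bits (weight = 7/10)
H(Y|Feature) = (3/10)×0.9183 + (7/10)×0.8631 = 0.8797 bits

Information Gain = 0.9710 - 0.8797 = 0.0913 bits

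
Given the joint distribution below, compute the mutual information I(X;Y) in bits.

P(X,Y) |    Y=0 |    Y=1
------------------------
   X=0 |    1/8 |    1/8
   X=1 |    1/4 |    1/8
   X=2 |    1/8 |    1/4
0.0613 bits

Mutual information: I(X;Y) = H(X) + H(Y) - H(X,Y)

Marginals:
P(X) = (1/4, 3/8, 3/8), H(X) = 1.5613 bits
P(Y) = (1/2, 1/2), H(Y) = 1.0000 bits

Joint entropy: H(X,Y) = 2.5000 bits

I(X;Y) = 1.5613 + 1.0000 - 2.5000 = 0.0613 bits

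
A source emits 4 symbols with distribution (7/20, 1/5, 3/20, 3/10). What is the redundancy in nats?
0.0512 nats

Redundancy measures how far a source is from maximum entropy:
R = H_max - H(X)

Maximum entropy for 4 symbols: H_max = log_e(4) = 1.3863 nats
Actual entropy: H(X) = 1.3351 nats
Redundancy: R = 1.3863 - 1.3351 = 0.0512 nats

This redundancy represents potential for compression: the source could be compressed by 0.0512 nats per symbol.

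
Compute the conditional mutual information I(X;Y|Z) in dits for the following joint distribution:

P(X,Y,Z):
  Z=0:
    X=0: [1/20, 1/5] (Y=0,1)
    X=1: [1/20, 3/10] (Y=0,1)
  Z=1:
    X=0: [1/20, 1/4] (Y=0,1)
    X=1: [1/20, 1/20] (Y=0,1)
0.0096 dits

Conditional mutual information: I(X;Y|Z) = H(X|Z) + H(Y|Z) - H(X,Y|Z)

H(Z) = 0.2923
H(X,Z) = 0.5670 → H(X|Z) = 0.2747
H(Y,Z) = 0.5074 → H(Y|Z) = 0.2151
H(X,Y,Z) = 0.7724 → H(X,Y|Z) = 0.4801

I(X;Y|Z) = 0.2747 + 0.2151 - 0.4801 = 0.0096 dits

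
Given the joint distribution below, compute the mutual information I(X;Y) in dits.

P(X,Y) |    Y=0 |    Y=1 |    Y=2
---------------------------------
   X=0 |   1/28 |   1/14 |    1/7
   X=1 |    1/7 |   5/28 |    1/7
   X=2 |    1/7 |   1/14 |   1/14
0.0234 dits

Mutual information: I(X;Y) = H(X) + H(Y) - H(X,Y)

Marginals:
P(X) = (1/4, 13/28, 2/7), H(X) = 0.4607 dits
P(Y) = (9/28, 9/28, 5/14), H(Y) = 0.4766 dits

Joint entropy: H(X,Y) = 0.9138 dits

I(X;Y) = 0.4607 + 0.4766 - 0.9138 = 0.0234 dits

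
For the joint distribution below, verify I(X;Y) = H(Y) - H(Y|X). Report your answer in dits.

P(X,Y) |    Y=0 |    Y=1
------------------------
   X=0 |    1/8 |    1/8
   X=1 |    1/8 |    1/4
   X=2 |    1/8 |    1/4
I(X;Y) = 0.0047 dits

Mutual information has multiple equivalent forms:
- I(X;Y) = H(X) - H(X|Y)
- I(X;Y) = H(Y) - H(Y|X)
- I(X;Y) = H(X) + H(Y) - H(X,Y)

Computing all quantities:
H(X) = 0.4700, H(Y) = 0.2873, H(X,Y) = 0.7526
H(X|Y) = 0.4653, H(Y|X) = 0.2826

Verification:
H(X) - H(X|Y) = 0.4700 - 0.4653 = 0.0047
H(Y) - H(Y|X) = 0.2873 - 0.2826 = 0.0047
H(X) + H(Y) - H(X,Y) = 0.4700 + 0.2873 - 0.7526 = 0.0047

All forms give I(X;Y) = 0.0047 dits. ✓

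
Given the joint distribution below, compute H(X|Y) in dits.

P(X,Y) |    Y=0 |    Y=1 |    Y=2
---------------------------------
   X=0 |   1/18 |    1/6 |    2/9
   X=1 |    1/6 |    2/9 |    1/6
0.2849 dits

Using the chain rule: H(X|Y) = H(X,Y) - H(Y)

First, compute H(X,Y) = 0.7491 dits

Marginal P(Y) = (2/9, 7/18, 7/18)
H(Y) = 0.4642 dits

H(X|Y) = H(X,Y) - H(Y) = 0.7491 - 0.4642 = 0.2849 dits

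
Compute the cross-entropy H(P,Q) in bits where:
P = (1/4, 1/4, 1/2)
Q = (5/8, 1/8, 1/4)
1.9195 bits

Cross-entropy: H(P,Q) = -Σ p(x) log q(x)

Alternatively: H(P,Q) = H(P) + D_KL(P||Q)
H(P) = 1.5000 bits
D_KL(P||Q) = 0.4195 bits

H(P,Q) = 1.5000 + 0.4195 = 1.9195 bits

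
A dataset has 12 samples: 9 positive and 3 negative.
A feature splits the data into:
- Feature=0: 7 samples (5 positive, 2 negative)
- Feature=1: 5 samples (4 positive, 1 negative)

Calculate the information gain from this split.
0.0070 bits

Information Gain = H(Y) - H(Y|Feature)

Before split:
P(positive) = 9/12 = 0.7500
H(Y) = 0.8113 bits

After split:
Feature=0: H = 0.8631 bits (weight = 7/12)
Feature=1: H = 0.7219 bits (weight = 5/12)
H(Y|Feature) = (7/12)×0.8631 + (5/12)×0.7219 = 0.8043 bits

Information Gain = 0.8113 - 0.8043 = 0.0070 bits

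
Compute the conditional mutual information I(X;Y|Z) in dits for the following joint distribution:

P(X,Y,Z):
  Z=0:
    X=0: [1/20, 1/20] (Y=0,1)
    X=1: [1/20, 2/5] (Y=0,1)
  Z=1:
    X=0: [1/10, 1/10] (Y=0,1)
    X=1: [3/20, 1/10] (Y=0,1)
0.0160 dits

Conditional mutual information: I(X;Y|Z) = H(X|Z) + H(Y|Z) - H(X,Y|Z)

H(Z) = 0.2989
H(X,Z) = 0.5464 → H(X|Z) = 0.2475
H(Y,Z) = 0.5464 → H(Y|Z) = 0.2475
H(X,Y,Z) = 0.7779 → H(X,Y|Z) = 0.4791

I(X;Y|Z) = 0.2475 + 0.2475 - 0.4791 = 0.0160 dits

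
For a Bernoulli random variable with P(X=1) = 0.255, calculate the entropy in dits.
0.2466 dits

The binary entropy function is:
H(p) = -p log(p) - (1-p) log(1-p)

H(0.255) = -0.255 × log_10(0.255) - 0.745 × log_10(0.745)
H(0.255) = 0.2466 dits

Note: Binary entropy is maximized at p=0.5 (H=1 bit) and minimized at p=0 or p=1 (H=0).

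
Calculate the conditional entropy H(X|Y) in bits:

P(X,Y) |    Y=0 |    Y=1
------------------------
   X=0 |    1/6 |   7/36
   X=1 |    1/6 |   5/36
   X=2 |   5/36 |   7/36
1.5738 bits

Using the chain rule: H(X|Y) = H(X,Y) - H(Y)

First, compute H(X,Y) = 2.5715 bits

Marginal P(Y) = (17/36, 19/36)
H(Y) = 0.9978 bits

H(X|Y) = H(X,Y) - H(Y) = 2.5715 - 0.9978 = 1.5738 bits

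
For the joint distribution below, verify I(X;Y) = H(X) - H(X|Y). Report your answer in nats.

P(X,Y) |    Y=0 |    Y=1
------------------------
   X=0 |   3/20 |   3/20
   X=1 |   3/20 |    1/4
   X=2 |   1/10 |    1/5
I(X;Y) = 0.0095 nats

Mutual information has multiple equivalent forms:
- I(X;Y) = H(X) - H(X|Y)
- I(X;Y) = H(Y) - H(Y|X)
- I(X;Y) = H(X) + H(Y) - H(X,Y)

Computing all quantities:
H(X) = 1.0889, H(Y) = 0.6730, H(X,Y) = 1.7524
H(X|Y) = 1.0794, H(Y|X) = 0.6635

Verification:
H(X) - H(X|Y) = 1.0889 - 1.0794 = 0.0095
H(Y) - H(Y|X) = 0.6730 - 0.6635 = 0.0095
H(X) + H(Y) - H(X,Y) = 1.0889 + 0.6730 - 1.7524 = 0.0095

All forms give I(X;Y) = 0.0095 nats. ✓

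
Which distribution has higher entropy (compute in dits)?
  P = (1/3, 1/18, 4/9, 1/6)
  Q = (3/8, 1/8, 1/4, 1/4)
Q

Computing entropies in dits:
H(P) = 0.5150
H(Q) = 0.5737

Distribution Q has higher entropy.

Intuition: The distribution closer to uniform (more spread out) has higher entropy.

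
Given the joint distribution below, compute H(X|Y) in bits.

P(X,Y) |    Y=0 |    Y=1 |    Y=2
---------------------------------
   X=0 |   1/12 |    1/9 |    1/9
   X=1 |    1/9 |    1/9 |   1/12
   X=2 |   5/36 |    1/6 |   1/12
1.5599 bits

Using the chain rule: H(X|Y) = H(X,Y) - H(Y)

First, compute H(X,Y) = 3.1315 bits

Marginal P(Y) = (1/3, 7/18, 5/18)
H(Y) = 1.5715 bits

H(X|Y) = H(X,Y) - H(Y) = 3.1315 - 1.5715 = 1.5599 bits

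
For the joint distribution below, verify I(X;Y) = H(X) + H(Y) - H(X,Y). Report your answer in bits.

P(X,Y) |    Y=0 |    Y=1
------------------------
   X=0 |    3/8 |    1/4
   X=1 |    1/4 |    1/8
I(X;Y) = 0.0032 bits

Mutual information has multiple equivalent forms:
- I(X;Y) = H(X) - H(X|Y)
- I(X;Y) = H(Y) - H(Y|X)
- I(X;Y) = H(X) + H(Y) - H(X,Y)

Computing all quantities:
H(X) = 0.9544, H(Y) = 0.9544, H(X,Y) = 1.9056
H(X|Y) = 0.9512, H(Y|X) = 0.9512

Verification:
H(X) - H(X|Y) = 0.9544 - 0.9512 = 0.0032
H(Y) - H(Y|X) = 0.9544 - 0.9512 = 0.0032
H(X) + H(Y) - H(X,Y) = 0.9544 + 0.9544 - 1.9056 = 0.0032

All forms give I(X;Y) = 0.0032 bits. ✓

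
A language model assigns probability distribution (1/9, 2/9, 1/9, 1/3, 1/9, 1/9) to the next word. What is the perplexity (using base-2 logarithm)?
5.3494

Perplexity is 2^H (or exp(H) for natural log).

First, H = -Σ p log p = 2.4194 bits
Perplexity = 2^2.4194 = 5.3494

Interpretation: The model's uncertainty is equivalent to choosing uniformly among 5.3 options.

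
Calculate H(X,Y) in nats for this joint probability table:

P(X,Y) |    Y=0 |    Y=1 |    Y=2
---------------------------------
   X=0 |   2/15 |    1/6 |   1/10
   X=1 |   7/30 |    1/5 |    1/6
1.7576 nats

Joint entropy is H(X,Y) = -Σ_{x,y} p(x,y) log p(x,y).

Summing over all non-zero entries:
H(X,Y) = -[2/15·log_e(2/15) + 1/6·log_e(1/6) + 1/10·log_e(1/10) + 7/30·log_e(7/30) + 1/5·log_e(1/5) + 1/6·log_e(1/6)]
H(X,Y) = 1.7576 nats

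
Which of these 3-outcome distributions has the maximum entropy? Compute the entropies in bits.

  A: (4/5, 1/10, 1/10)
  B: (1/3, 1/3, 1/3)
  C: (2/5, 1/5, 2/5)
B

For a discrete distribution over n outcomes, entropy is maximized by the uniform distribution.

Computing entropies:
H(A) = 0.9219 bits
H(B) = 1.5850 bits
H(C) = 1.5219 bits

The uniform distribution (where all probabilities equal 1/3) achieves the maximum entropy of log_2(3) = 1.5850 bits.

Distribution B has the highest entropy.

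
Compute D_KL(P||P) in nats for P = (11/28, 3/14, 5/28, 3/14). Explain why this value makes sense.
0.0000 nats

KL divergence satisfies the Gibbs inequality: D_KL(P||Q) ≥ 0 for all distributions P, Q.

D_KL(P||Q) = Σ p(x) log(p(x)/q(x))
Each term is p(x) × log_e(p(x)/p(x)) = p(x) × log_e(1) = 0, so the sum is 0.
D_KL(P||Q) = 0.0000 nats

When P = Q, the KL divergence is exactly 0, as there is no 'divergence' between identical distributions.

This non-negativity is a fundamental property: relative entropy cannot be negative because it measures how different Q is from P.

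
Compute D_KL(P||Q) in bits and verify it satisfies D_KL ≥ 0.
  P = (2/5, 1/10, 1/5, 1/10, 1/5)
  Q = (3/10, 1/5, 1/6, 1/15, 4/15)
0.0941 bits

KL divergence satisfies the Gibbs inequality: D_KL(P||Q) ≥ 0 for all distributions P, Q.

D_KL(P||Q) = Σ p(x) log(p(x)/q(x))
Term by term:
  x=0: 2/5 × log_2[(2/5)/(3/10)] = 0.1660
  x=1: 1/10 × log_2[(1/10)/(1/5)] = -0.1000
  x=2: 1/5 × log_2[(1/5)/(1/6)] = 0.0526
  x=3: 1/10 × log_2[(1/10)/(1/15)] = 0.0585
  x=4: 1/5 × log_2[(1/5)/(4/15)] = -0.0830
D_KL(P||Q) = 0.0941 bits

D_KL(P||Q) = 0.0941 ≥ 0 ✓

This non-negativity is a fundamental property: relative entropy cannot be negative because it measures how different Q is from P.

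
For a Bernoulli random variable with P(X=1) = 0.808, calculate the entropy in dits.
0.2124 dits

The binary entropy function is:
H(p) = -p log(p) - (1-p) log(1-p)

H(0.808) = -0.808 × log_10(0.808) - 0.192 × log_10(0.192)
H(0.808) = 0.2124 dits

Note: Binary entropy is maximized at p=0.5 (H=1 bit) and minimized at p=0 or p=1 (H=0).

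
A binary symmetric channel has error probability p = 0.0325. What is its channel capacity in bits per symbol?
0.7932 bits

For a binary symmetric channel (BSC) with error probability p:
Capacity C = 1 - H(p) bits per symbol

where H(p) = -p log₂(p) - (1-p) log₂(1-p) is the binary entropy function.

H(0.0325) = 0.2068 bits
C = 1 - 0.2068 = 0.7932 bits per symbol

This means we can reliably transmit up to 0.7932 bits of information per channel use.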